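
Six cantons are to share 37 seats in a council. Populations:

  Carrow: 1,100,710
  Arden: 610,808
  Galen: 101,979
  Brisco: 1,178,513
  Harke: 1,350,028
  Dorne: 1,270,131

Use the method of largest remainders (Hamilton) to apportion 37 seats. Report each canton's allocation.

Carrow: 7, Arden: 4, Galen: 1, Brisco: 8, Harke: 9, Dorne: 8

The standard divisor is 5612169/37 ≈ 151680.243.
Standard quotas: Carrow 7.2568, Arden 4.0269, Galen 0.6723, Brisco 7.7697, Harke 8.9005, Dorne 8.3737.
Lower quotas: Carrow 7, Arden 4, Galen 0, Brisco 7, Harke 8, Dorne 8 (sum 34, leaving 3 seats).
Remainders in descending order: Harke 0.9005, Brisco 0.7697, Galen 0.6723, Dorne 0.3737, Carrow 0.2568, Arden 0.0269.
The surplus seats go to Harke, Brisco, Galen.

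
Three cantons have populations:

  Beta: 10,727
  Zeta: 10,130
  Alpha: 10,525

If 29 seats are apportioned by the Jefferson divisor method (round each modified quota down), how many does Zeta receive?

Standard divisor 31382/29 ≈ 1082.138; standard quotas: Beta 9.913, Zeta 9.361, Alpha 9.726.
Rounding down gives 9, 9, 9 = 27 seats, so the divisor must be adjusted.
With modified divisor 1030: modified quotas Beta 10.415, Zeta 9.835, Alpha 10.218.
Rounding down: Beta 10, Zeta 9, Alpha 10 (total 29).
Zeta receives 9.

9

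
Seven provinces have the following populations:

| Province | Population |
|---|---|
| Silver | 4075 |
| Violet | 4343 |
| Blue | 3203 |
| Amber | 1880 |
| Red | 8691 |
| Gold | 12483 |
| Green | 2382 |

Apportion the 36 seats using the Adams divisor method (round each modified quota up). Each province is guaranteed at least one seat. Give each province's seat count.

Silver 4, Violet 4, Blue 3, Amber 2, Red 8, Gold 12, Green 3

Standard divisor 37057/36 ≈ 1029.361; standard quotas: Silver 3.959, Violet 4.219, Blue 3.112, Amber 1.826, Red 8.443, Gold 12.127, Green 2.314.
Rounding up gives 4, 5, 4, 2, 9, 13, 3 = 40 seats, so the divisor must be adjusted.
With modified divisor 1100: modified quotas Silver 3.705, Violet 3.948, Blue 2.912, Amber 1.709, Red 7.901, Gold 11.348, Green 2.165.
Rounding up: Silver 4, Violet 4, Blue 3, Amber 2, Red 8, Gold 12, Green 3 (total 36).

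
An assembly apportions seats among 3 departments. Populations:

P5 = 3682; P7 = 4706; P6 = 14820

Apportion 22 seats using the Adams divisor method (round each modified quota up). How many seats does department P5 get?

4

Standard divisor 23208/22 ≈ 1054.909; standard quotas: P5 3.490, P7 4.461, P6 14.049.
Rounding up gives 4, 5, 15 = 24 seats, so the divisor must be adjusted.
With modified divisor 1160: modified quotas P5 3.174, P7 4.057, P6 12.776.
Rounding up: P5 4, P7 5, P6 13 (total 22).
P5 receives 4.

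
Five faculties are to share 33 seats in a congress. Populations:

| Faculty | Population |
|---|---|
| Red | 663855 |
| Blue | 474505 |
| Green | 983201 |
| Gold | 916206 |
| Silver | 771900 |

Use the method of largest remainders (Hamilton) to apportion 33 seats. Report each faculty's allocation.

Red: 6, Blue: 4, Green: 8, Gold: 8, Silver: 7

Standard divisor: 3809667 ÷ 33 ≈ 115444.455.
Standard quotas: Red 5.7504, Blue 4.1102, Green 8.5167, Gold 7.9363, Silver 6.6863.
Lower quotas: Red 5, Blue 4, Green 8, Gold 7, Silver 6 (sum 30, leaving 3 seats).
Remainders in descending order: Gold 0.9363, Red 0.7504, Silver 0.6863, Green 0.5167, Blue 0.1102.
The surplus seats go to Gold, Red, Silver.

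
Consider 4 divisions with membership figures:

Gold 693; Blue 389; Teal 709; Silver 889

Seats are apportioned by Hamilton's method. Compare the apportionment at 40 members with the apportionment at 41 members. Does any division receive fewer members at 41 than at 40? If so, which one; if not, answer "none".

At 40 seats: Gold 10, Blue 6, Teal 11, Silver 13.
At 41 seats: Gold 11, Blue 6, Teal 11, Silver 13.
No division's allocation decreased.

none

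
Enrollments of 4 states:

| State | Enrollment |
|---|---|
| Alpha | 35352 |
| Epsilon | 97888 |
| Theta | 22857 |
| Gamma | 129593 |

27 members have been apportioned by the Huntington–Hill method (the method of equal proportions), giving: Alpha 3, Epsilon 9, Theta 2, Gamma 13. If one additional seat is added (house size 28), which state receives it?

Epsilon

Priority for the next seat is population ÷ (√(s·(s+1))).
Priorities: Alpha 10205.243, Epsilon 10318.301, Theta 9331.331, Gamma 9606.072.
Highest priority: Epsilon.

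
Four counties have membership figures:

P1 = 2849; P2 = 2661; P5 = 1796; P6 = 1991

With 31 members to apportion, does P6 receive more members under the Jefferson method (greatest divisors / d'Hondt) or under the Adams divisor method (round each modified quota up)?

Jefferson: P1 10, P2 9, P5 6, P6 6.
Adams: P1 9, P2 9, P5 6, P6 7.
P6 gets 6 under Jefferson and 7 under Adams.

Adams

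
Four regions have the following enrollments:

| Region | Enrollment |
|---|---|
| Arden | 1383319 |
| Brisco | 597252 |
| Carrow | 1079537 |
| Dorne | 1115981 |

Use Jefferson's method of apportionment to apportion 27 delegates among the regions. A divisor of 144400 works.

With modified divisor 144400: modified quotas Arden 9.580, Brisco 4.136, Carrow 7.476, Dorne 7.728.
Rounding down: Arden 9, Brisco 4, Carrow 7, Dorne 7 (total 27).

Arden=9, Brisco=4, Carrow=7, Dorne=7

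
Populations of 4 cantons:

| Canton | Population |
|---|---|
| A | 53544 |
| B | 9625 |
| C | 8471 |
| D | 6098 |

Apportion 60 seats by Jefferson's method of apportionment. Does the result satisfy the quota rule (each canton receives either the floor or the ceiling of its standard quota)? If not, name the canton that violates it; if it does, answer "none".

A

Standard quotas: A 41.327, B 7.429, C 6.538, D 4.707.
Jefferson allocation: A 43, B 7, C 6, D 4.
A has quota 41.327 (lower 41, upper 42) but receives 43 — outside the quota interval.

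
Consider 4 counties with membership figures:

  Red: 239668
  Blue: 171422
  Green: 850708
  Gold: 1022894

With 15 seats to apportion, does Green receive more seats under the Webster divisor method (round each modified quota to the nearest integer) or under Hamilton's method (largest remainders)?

Webster: Red 2, Blue 1, Green 5, Gold 7.
Hamilton: Red 1, Blue 1, Green 6, Gold 7.
Green gets 5 under Webster and 6 under Hamilton.

Hamilton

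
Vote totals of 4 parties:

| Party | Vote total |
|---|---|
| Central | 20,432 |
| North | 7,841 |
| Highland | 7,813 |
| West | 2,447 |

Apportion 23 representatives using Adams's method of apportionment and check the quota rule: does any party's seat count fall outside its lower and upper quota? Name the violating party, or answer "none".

Central

Standard quotas: Central 12.196, North 4.680, Highland 4.664, West 1.461.
Adams allocation: Central 11, North 5, Highland 5, West 2.
Central has quota 12.196 (lower 12, upper 13) but receives 11 — outside the quota interval.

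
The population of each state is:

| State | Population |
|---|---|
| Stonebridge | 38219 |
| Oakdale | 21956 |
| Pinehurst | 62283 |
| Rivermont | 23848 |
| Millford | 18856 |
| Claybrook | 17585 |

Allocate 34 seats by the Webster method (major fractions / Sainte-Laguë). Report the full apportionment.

Stonebridge 7, Oakdale 4, Pinehurst 12, Rivermont 4, Millford 4, Claybrook 3

Standard divisor 182747/34 ≈ 5374.912; standard quotas: Stonebridge 7.111, Oakdale 4.085, Pinehurst 11.588, Rivermont 4.437, Millford 3.508, Claybrook 3.272.
Rounding to the nearest integer gives Stonebridge 7, Oakdale 4, Pinehurst 12, Rivermont 4, Millford 4, Claybrook 3 — total 34, matching the house size, so no adjustment is needed.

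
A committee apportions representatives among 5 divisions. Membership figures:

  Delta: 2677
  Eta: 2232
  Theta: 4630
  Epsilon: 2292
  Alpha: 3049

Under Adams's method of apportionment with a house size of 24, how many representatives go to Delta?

4

Standard divisor 14880/24 ≈ 620; standard quotas: Delta 4.318, Eta 3.600, Theta 7.468, Epsilon 3.697, Alpha 4.918.
Rounding up gives 5, 4, 8, 4, 5 = 26 seats, so the divisor must be adjusted.
With modified divisor 700: modified quotas Delta 3.824, Eta 3.189, Theta 6.614, Epsilon 3.274, Alpha 4.356.
Rounding up: Delta 4, Eta 4, Theta 7, Epsilon 4, Alpha 5 (total 24).
Delta receives 4.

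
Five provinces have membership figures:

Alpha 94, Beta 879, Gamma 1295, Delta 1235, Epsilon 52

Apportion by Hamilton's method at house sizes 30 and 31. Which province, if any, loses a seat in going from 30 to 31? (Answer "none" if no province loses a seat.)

Epsilon

At 30 seats: Alpha 1, Beta 7, Gamma 11, Delta 10, Epsilon 1.
At 31 seats: Alpha 1, Beta 8, Gamma 11, Delta 11, Epsilon 0.
Epsilon drops from 1 to 0.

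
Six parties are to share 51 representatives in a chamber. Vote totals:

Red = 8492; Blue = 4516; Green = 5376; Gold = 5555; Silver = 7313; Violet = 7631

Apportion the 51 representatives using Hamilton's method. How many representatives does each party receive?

Total 38883; standard divisor 38883/51 ≈ 762.412.
Standard quotas: Red 11.1383, Blue 5.9233, Green 7.0513, Gold 7.2861, Silver 9.5919, Violet 10.0090.
Lower quotas: Red 11, Blue 5, Green 7, Gold 7, Silver 9, Violet 10 (sum 49, leaving 2 seats).
Remainders in descending order: Blue 0.9233, Silver 0.5919, Gold 0.2861, Red 0.1383, Green 0.0513, Violet 0.0090.
The surplus seats go to Blue, Silver.

Red=11, Blue=6, Green=7, Gold=7, Silver=10, Violet=10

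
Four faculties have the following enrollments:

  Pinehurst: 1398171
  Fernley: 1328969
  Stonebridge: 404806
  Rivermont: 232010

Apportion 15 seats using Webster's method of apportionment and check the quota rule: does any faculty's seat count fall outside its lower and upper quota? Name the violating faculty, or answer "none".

none

Standard quotas: Pinehurst 6.234, Fernley 5.926, Stonebridge 1.805, Rivermont 1.035.
Webster allocation: Pinehurst 6, Fernley 6, Stonebridge 2, Rivermont 1.
Every allocation lies between the lower and upper quota.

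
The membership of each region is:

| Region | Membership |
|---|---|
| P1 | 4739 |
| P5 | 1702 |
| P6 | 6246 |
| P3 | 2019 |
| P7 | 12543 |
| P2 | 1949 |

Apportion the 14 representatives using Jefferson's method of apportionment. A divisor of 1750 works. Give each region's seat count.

With modified divisor 1750: modified quotas P1 2.708, P5 0.973, P6 3.569, P3 1.154, P7 7.167, P2 1.114.
Rounding down: P1 2, P5 0, P6 3, P3 1, P7 7, P2 1 (total 14).

P1 2, P5 0, P6 3, P3 1, P7 7, P2 1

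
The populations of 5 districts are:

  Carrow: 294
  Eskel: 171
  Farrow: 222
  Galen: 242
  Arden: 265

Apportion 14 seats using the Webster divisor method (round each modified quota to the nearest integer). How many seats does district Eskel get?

2

Standard divisor 1194/14 ≈ 85.286; standard quotas: Carrow 3.447, Eskel 2.005, Farrow 2.603, Galen 2.838, Arden 3.107.
Rounding to the nearest integer gives Carrow 3, Eskel 2, Farrow 3, Galen 3, Arden 3 — total 14, matching the house size, so no adjustment is needed.
Eskel receives 2.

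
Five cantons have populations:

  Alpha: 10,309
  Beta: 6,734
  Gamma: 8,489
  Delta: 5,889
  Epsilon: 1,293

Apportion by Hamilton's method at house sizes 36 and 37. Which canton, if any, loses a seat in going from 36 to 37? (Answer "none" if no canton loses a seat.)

At 36 seats: Alpha 11, Beta 7, Gamma 9, Delta 7, Epsilon 2.
At 37 seats: Alpha 12, Beta 8, Gamma 9, Delta 7, Epsilon 1.
Epsilon drops from 2 to 1.

Epsilon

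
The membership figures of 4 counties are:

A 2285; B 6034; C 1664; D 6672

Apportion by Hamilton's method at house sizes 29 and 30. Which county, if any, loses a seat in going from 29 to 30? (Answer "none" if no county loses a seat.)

At 29 seats: A 4, B 10, C 3, D 12.
At 30 seats: A 4, B 11, C 3, D 12.
No county's allocation decreased.

none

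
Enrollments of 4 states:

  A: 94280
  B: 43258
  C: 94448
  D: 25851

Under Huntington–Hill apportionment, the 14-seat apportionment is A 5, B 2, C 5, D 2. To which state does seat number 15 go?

B

Priority for the next seat is population ÷ (√(s·(s+1))).
Priorities: A 17213.094, B 17660.005, C 17243.767, D 10553.627.
Highest priority: B.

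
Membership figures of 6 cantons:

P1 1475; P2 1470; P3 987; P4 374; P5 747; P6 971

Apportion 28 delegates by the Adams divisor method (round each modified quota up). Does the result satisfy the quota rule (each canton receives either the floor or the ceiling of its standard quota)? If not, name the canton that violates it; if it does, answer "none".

none

Standard quotas: P1 6.856, P2 6.833, P3 4.588, P4 1.738, P5 3.472, P6 4.513.
Adams allocation: P1 7, P2 6, P3 5, P4 2, P5 4, P6 4.
Every allocation lies between the lower and upper quota.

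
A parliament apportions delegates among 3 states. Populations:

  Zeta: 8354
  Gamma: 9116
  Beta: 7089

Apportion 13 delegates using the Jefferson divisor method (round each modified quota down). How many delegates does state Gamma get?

Standard divisor 24559/13 ≈ 1889.154; standard quotas: Zeta 4.422, Gamma 4.825, Beta 3.752.
Rounding down gives 4, 4, 3 = 11 seats, so the divisor must be adjusted.
With modified divisor 1700: modified quotas Zeta 4.914, Gamma 5.362, Beta 4.170.
Rounding down: Zeta 4, Gamma 5, Beta 4 (total 13).
Gamma receives 5.

5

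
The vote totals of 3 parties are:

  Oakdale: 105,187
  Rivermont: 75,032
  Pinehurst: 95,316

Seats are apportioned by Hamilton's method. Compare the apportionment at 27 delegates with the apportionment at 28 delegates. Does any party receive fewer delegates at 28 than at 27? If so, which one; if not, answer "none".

Rivermont

At 27 seats: Oakdale 10, Rivermont 8, Pinehurst 9.
At 28 seats: Oakdale 11, Rivermont 7, Pinehurst 10.
Rivermont drops from 8 to 7.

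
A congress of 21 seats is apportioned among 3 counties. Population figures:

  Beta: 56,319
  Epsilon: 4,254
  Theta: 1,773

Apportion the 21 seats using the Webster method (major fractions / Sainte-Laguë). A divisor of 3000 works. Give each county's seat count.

With modified divisor 3000: modified quotas Beta 18.773, Epsilon 1.418, Theta 0.591.
Rounding to the nearest integer: Beta 19, Epsilon 1, Theta 1 (total 21).

Beta 19, Epsilon 1, Theta 1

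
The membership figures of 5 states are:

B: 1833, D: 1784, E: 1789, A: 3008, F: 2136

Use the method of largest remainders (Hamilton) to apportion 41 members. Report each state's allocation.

Standard divisor: 10550 ÷ 41 ≈ 257.317.
Standard quotas: B 7.124, D 6.933, E 6.953, A 11.690, F 8.301.
Lower quotas: B 7, D 6, E 6, A 11, F 8 (sum 38, leaving 3 seats).
Remainders in descending order: E 0.953, D 0.933, A 0.690, F 0.301, B 0.124.
Largest remainders: E, D, A receive the extra seats.

B: 7; D: 7; E: 7; A: 12; F: 8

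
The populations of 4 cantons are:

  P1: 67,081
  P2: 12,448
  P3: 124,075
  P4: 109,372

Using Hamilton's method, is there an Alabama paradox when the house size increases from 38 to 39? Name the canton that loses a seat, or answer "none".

At 38 seats: P1 8, P2 2, P3 15, P4 13.
At 39 seats: P1 8, P2 2, P3 15, P4 14.
No canton's allocation decreased.

none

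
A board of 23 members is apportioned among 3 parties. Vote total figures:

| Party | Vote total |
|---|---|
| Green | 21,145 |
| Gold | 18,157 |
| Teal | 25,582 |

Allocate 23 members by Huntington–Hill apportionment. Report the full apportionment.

With divisor 2814: modified quotas Green 7.514, Gold 6.452, Teal 9.091.
Geometric-mean thresholds: Green √(7·8)=7.483, Gold √(6·7)=6.481, Teal √(9·10)=9.487.
Each quota rounded against its threshold gives Green 8, Gold 6, Teal 9 (total 23).

Green 8, Gold 6, Teal 9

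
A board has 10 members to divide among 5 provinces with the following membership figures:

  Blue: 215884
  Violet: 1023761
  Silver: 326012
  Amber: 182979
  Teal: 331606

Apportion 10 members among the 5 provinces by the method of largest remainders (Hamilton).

Blue 1, Violet 5, Silver 1, Amber 1, Teal 2

Total 2080242; standard divisor 2080242/10 ≈ 208024.2.
Standard quotas: Blue 1.0378, Violet 4.9214, Silver 1.5672, Amber 0.8796, Teal 1.5941.
Lower quotas: Blue 1, Violet 4, Silver 1, Amber 0, Teal 1 (sum 7, leaving 3 seats).
Remainders in descending order: Violet 0.9214, Amber 0.8796, Teal 0.5941, Silver 0.5672, Blue 0.0378.
The surplus seats go to Violet, Amber, Teal.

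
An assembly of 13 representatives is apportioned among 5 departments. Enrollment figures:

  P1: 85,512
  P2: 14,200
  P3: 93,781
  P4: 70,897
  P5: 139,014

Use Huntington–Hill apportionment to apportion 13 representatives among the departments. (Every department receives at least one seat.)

With divisor 32997: modified quotas P1 2.592, P2 0.430, P3 2.842, P4 2.149, P5 4.213.
Geometric-mean thresholds: P1 √(2·3)=2.449, P2 (min 1), P3 √(2·3)=2.449, P4 √(2·3)=2.449, P5 √(4·5)=4.472.
Each quota rounded against its threshold gives P1 3, P2 1, P3 3, P4 2, P5 4 (total 13).

P1: 3; P2: 1; P3: 3; P4: 2; P5: 4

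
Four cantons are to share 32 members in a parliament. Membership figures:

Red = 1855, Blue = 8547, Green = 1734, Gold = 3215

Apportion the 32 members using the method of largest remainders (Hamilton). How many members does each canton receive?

Red 4; Blue 18; Green 3; Gold 7

The standard divisor is 15351/32 ≈ 479.719.
Standard quotas: Red 3.8668, Blue 17.8167, Green 3.6146, Gold 6.7018.
Lower quotas: Red 3, Blue 17, Green 3, Gold 6 (sum 29, leaving 3 seats).
Remainders in descending order: Red 0.8668, Blue 0.8167, Gold 0.7018, Green 0.6146.
Largest remainders: Red, Blue, Gold receive the extra seats.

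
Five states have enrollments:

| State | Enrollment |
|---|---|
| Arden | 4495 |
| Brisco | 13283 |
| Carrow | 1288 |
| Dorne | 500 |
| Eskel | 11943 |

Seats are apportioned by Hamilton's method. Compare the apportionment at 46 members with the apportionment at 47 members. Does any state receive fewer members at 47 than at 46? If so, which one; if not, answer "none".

Arden

At 46 seats: Arden 7, Brisco 19, Carrow 2, Dorne 1, Eskel 17.
At 47 seats: Arden 6, Brisco 20, Carrow 2, Dorne 1, Eskel 18.
Arden drops from 7 to 6.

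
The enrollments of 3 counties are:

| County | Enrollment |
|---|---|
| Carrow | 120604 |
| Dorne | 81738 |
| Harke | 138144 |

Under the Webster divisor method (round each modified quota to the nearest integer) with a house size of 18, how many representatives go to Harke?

Standard divisor 340486/18 ≈ 18915.889; standard quotas: Carrow 6.376, Dorne 4.321, Harke 7.303.
Rounding to the nearest integer gives 6, 4, 7 = 17 seats, so the divisor must be adjusted.
With modified divisor 18490: modified quotas Carrow 6.523, Dorne 4.421, Harke 7.471.
Rounding to the nearest integer: Carrow 7, Dorne 4, Harke 7 (total 18).
Harke receives 7.

7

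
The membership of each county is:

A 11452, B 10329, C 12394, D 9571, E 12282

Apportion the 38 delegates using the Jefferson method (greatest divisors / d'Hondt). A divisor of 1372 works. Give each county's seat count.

A: 8, B: 7, C: 9, D: 6, E: 8

With modified divisor 1372: modified quotas A 8.347, B 7.528, C 9.034, D 6.976, E 8.952.
Rounding down: A 8, B 7, C 9, D 6, E 8 (total 38).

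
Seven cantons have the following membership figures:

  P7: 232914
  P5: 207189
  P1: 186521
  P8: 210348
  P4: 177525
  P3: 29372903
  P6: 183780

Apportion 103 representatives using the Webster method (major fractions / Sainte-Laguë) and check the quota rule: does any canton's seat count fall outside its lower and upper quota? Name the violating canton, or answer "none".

Standard quotas: P7 0.785, P5 0.698, P1 0.628, P8 0.709, P4 0.598, P3 98.963, P6 0.619.
Webster allocation: P7 1, P5 1, P1 1, P8 1, P4 1, P3 97, P6 1.
P3 has quota 98.963 (lower 98, upper 99) but receives 97 — outside the quota interval.

P3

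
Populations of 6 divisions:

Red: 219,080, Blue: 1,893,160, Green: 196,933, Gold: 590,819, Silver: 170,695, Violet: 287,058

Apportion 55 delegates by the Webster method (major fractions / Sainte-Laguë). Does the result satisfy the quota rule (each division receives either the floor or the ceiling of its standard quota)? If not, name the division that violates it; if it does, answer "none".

Blue

Standard quotas: Red 3.589, Blue 31.010, Green 3.226, Gold 9.678, Silver 2.796, Violet 4.702.
Webster allocation: Red 4, Blue 30, Green 3, Gold 10, Silver 3, Violet 5.
Blue has quota 31.010 (lower 31, upper 32) but receives 30 — outside the quota interval.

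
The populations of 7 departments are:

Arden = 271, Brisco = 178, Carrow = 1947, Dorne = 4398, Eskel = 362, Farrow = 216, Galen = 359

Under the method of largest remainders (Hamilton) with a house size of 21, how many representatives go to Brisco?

Standard divisor: 7731 ÷ 21 ≈ 368.143.
Standard quotas: Arden 0.736, Brisco 0.484, Carrow 5.289, Dorne 11.946, Eskel 0.983, Farrow 0.587, Galen 0.975.
Lower quotas: Arden 0, Brisco 0, Carrow 5, Dorne 11, Eskel 0, Farrow 0, Galen 0 (sum 16, leaving 5 seats).
Remainders in descending order: Eskel 0.983, Galen 0.975, Dorne 0.946, Arden 0.736, Farrow 0.587, Brisco 0.484, Carrow 0.289.
The surplus seats go to Eskel, Galen, Dorne, Arden, Farrow.
Brisco receives 0.

0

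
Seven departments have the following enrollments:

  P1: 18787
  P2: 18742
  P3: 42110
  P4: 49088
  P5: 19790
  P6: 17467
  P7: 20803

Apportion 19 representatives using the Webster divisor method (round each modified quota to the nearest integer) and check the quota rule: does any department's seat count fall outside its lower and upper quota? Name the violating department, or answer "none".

Standard quotas: P1 1.911, P2 1.906, P3 4.283, P4 4.993, P5 2.013, P6 1.777, P7 2.116.
Webster allocation: P1 2, P2 2, P3 4, P4 5, P5 2, P6 2, P7 2.
Every allocation lies between the lower and upper quota.

none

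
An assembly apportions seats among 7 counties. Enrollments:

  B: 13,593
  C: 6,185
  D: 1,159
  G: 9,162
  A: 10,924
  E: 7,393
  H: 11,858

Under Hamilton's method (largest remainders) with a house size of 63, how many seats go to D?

The standard divisor is 60274/63 ≈ 956.73.
Standard quotas: B 14.2078, C 6.4647, D 1.2114, G 9.5764, A 11.4181, E 7.7274, H 12.3943.
Lower quotas: B 14, C 6, D 1, G 9, A 11, E 7, H 12 (sum 60, leaving 3 seats).
Remainders in descending order: E 0.7274, G 0.5764, C 0.4647, A 0.4181, H 0.3943, D 0.2114, B 0.2078.
Largest remainders: E, G, C receive the extra seats.
D receives 1.

1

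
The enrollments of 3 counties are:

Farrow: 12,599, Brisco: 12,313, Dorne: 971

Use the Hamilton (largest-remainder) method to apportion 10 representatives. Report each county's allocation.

Standard divisor: 25883 ÷ 10 ≈ 2588.3.
Standard quotas: Farrow 4.8677, Brisco 4.7572, Dorne 0.3751.
Lower quotas: Farrow 4, Brisco 4, Dorne 0 (sum 8, leaving 2 seats).
Remainders in descending order: Farrow 0.8677, Brisco 0.7572, Dorne 0.3751.
Largest remainders: Farrow, Brisco receive the extra seats.

Farrow 5, Brisco 5, Dorne 0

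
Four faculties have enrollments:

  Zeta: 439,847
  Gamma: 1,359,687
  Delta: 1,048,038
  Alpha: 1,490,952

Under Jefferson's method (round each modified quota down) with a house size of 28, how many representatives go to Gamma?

9

Standard divisor 4338524/28 ≈ 154947.286; standard quotas: Zeta 2.839, Gamma 8.775, Delta 6.764, Alpha 9.622.
Rounding down gives 2, 8, 6, 9 = 25 seats, so the divisor must be adjusted.
With modified divisor 147900: modified quotas Zeta 2.974, Gamma 9.193, Delta 7.086, Alpha 10.081.
Rounding down: Zeta 2, Gamma 9, Delta 7, Alpha 10 (total 28).
Gamma receives 9.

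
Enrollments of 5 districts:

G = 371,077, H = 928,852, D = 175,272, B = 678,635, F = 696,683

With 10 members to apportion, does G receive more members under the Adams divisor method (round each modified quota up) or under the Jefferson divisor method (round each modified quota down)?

Adams: G 2, H 3, D 1, B 2, F 2.
Jefferson: G 1, H 4, D 0, B 2, F 3.
G gets 2 under Adams and 1 under Jefferson.

Adams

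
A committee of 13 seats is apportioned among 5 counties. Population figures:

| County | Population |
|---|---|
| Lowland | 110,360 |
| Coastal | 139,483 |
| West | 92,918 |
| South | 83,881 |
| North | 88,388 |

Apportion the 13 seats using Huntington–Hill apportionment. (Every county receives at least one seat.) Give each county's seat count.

Lowland=3; Coastal=4; West=2; South=2; North=2

With divisor 39099: modified quotas Lowland 2.823, Coastal 3.567, West 2.376, South 2.145, North 2.261.
Geometric-mean thresholds: Lowland √(2·3)=2.449, Coastal √(3·4)=3.464, West √(2·3)=2.449, South √(2·3)=2.449, North √(2·3)=2.449.
Each quota rounded against its threshold gives Lowland 3, Coastal 4, West 2, South 2, North 2 (total 13).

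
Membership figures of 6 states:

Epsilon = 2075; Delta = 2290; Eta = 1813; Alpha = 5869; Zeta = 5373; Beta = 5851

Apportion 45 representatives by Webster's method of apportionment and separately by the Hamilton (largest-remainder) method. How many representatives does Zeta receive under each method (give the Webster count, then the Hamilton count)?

11 and 10

Webster: Epsilon 4, Delta 4, Eta 4, Alpha 11, Zeta 11, Beta 11.
Hamilton: Epsilon 4, Delta 5, Eta 4, Alpha 11, Zeta 10, Beta 11.
Zeta gets 11 under Webster and 10 under Hamilton.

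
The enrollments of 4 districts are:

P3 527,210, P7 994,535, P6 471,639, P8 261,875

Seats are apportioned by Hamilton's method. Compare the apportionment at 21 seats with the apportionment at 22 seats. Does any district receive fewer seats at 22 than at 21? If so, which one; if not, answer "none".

P8

At 21 seats: P3 5, P7 9, P6 4, P8 3.
At 22 seats: P3 5, P7 10, P6 5, P8 2.
P8 drops from 3 to 2.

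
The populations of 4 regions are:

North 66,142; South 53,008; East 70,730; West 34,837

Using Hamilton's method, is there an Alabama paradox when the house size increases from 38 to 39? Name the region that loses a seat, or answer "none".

At 38 seats: North 11, South 9, East 12, West 6.
At 39 seats: North 12, South 9, East 12, West 6.
No region's allocation decreased.

none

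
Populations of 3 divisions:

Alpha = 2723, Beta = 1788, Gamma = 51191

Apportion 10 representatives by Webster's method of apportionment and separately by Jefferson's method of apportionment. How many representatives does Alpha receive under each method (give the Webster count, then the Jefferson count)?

Webster: Alpha 1, Beta 0, Gamma 9.
Jefferson: Alpha 0, Beta 0, Gamma 10.
Alpha gets 1 under Webster and 0 under Jefferson.

1 and 0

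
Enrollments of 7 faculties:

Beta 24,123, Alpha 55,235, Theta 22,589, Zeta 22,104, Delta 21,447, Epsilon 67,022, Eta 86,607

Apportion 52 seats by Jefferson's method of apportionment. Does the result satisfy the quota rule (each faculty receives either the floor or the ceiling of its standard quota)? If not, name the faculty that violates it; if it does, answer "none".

none

Standard quotas: Beta 4.194, Alpha 9.602, Theta 3.927, Zeta 3.843, Delta 3.728, Epsilon 11.651, Eta 15.056.
Jefferson allocation: Beta 4, Alpha 10, Theta 4, Zeta 4, Delta 3, Epsilon 12, Eta 15.
Every allocation lies between the lower and upper quota.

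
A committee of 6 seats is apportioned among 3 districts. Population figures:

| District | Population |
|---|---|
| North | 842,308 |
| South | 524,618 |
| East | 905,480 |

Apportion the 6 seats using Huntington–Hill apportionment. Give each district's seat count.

With divisor 370311: modified quotas North 2.275, South 1.417, East 2.445.
Geometric-mean thresholds: North √(2·3)=2.449, South √(1·2)=1.414, East √(2·3)=2.449.
Each quota rounded against its threshold gives North 2, South 2, East 2 (total 6).

North 2; South 2; East 2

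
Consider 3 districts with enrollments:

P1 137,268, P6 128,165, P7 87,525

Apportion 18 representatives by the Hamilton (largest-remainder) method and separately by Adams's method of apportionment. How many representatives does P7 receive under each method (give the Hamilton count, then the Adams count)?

Hamilton: P1 7, P6 7, P7 4.
Adams: P1 7, P6 6, P7 5.
P7 gets 4 under Hamilton and 5 under Adams.

4 and 5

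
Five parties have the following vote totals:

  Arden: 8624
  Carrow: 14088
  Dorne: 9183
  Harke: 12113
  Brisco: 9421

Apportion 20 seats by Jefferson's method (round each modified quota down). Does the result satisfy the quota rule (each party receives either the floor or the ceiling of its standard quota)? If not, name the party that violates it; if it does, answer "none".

Standard quotas: Arden 3.228, Carrow 5.274, Dorne 3.437, Harke 4.534, Brisco 3.527.
Jefferson allocation: Arden 3, Carrow 5, Dorne 3, Harke 5, Brisco 4.
Every allocation lies between the lower and upper quota.

none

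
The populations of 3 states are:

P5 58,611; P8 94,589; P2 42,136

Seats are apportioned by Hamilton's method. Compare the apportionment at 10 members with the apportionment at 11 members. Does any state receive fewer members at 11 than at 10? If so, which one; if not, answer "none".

none

At 10 seats: P5 3, P8 5, P2 2.
At 11 seats: P5 3, P8 5, P2 3.
No state's allocation decreased.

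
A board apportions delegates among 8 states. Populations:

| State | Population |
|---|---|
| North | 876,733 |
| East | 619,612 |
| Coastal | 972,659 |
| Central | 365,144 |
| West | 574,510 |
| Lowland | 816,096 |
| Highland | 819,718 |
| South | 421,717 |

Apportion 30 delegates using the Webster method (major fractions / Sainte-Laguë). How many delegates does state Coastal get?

5

Standard divisor 5466189/30 ≈ 182206.3; standard quotas: North 4.812, East 3.401, Coastal 5.338, Central 2.004, West 3.153, Lowland 4.479, Highland 4.499, South 2.315.
Rounding to the nearest integer gives 5, 3, 5, 2, 3, 4, 4, 2 = 28 seats, so the divisor must be adjusted.
With modified divisor 179200: modified quotas North 4.892, East 3.458, Coastal 5.428, Central 2.038, West 3.206, Lowland 4.554, Highland 4.574, South 2.353.
Rounding to the nearest integer: North 5, East 3, Coastal 5, Central 2, West 3, Lowland 5, Highland 5, South 2 (total 30).
Coastal receives 5.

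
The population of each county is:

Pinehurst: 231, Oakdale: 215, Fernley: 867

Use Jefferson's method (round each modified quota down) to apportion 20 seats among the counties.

Pinehurst=3, Oakdale=3, Fernley=14

Standard divisor 1313/20 ≈ 65.65; standard quotas: Pinehurst 3.519, Oakdale 3.275, Fernley 13.206.
Rounding down gives 3, 3, 13 = 19 seats, so the divisor must be adjusted.
With modified divisor 60: modified quotas Pinehurst 3.850, Oakdale 3.583, Fernley 14.450.
Rounding down: Pinehurst 3, Oakdale 3, Fernley 14 (total 20).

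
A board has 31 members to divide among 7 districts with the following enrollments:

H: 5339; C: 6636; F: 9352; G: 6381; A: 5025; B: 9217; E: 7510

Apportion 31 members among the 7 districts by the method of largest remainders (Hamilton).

Total 49460; standard divisor 49460/31 ≈ 1595.484.
Standard quotas: H 3.3463, C 4.1592, F 5.8615, G 3.9994, A 3.1495, B 5.7769, E 4.7070.
Lower quotas: H 3, C 4, F 5, G 3, A 3, B 5, E 4 (sum 27, leaving 4 seats).
Remainders in descending order: G 0.9994, F 0.8615, B 0.7769, E 0.7070, H 0.3463, C 0.1592, A 0.1495.
The surplus seats go to G, F, B, E.

H 3, C 4, F 6, G 4, A 3, B 6, E 5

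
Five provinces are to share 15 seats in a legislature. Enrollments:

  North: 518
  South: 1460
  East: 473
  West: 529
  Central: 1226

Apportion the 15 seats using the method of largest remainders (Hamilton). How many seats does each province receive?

North=2, South=5, East=2, West=2, Central=4

Standard divisor: 4206 ÷ 15 ≈ 280.4.
Standard quotas: North 1.847, South 5.207, East 1.687, West 1.887, Central 4.372.
Lower quotas: North 1, South 5, East 1, West 1, Central 4 (sum 12, leaving 3 seats).
Remainders in descending order: West 0.887, North 0.847, East 0.687, Central 0.372, South 0.207.
The surplus seats go to West, North, East.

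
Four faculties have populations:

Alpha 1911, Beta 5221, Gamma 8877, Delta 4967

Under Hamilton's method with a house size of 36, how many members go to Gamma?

15

Total 20976; standard divisor 20976/36 ≈ 582.667.
Standard quotas: Alpha 3.2797, Beta 8.9605, Gamma 15.2351, Delta 8.5246.
Lower quotas: Alpha 3, Beta 8, Gamma 15, Delta 8 (sum 34, leaving 2 seats).
Remainders in descending order: Beta 0.9605, Delta 0.5246, Alpha 0.2797, Gamma 0.2351.
The surplus seats go to Beta, Delta.
Gamma receives 15.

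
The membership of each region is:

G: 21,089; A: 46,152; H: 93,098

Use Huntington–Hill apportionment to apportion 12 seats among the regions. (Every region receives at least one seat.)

G: 2, A: 3, H: 7

With divisor 13844: modified quotas G 1.523, A 3.334, H 6.725.
Geometric-mean thresholds: G √(1·2)=1.414, A √(3·4)=3.464, H √(6·7)=6.481.
Each quota rounded against its threshold gives G 2, A 3, H 7 (total 12).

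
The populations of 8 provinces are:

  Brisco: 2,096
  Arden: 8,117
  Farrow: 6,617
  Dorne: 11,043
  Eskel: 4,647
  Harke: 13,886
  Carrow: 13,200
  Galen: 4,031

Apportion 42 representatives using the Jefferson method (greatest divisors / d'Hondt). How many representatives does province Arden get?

Standard divisor 63637/42 ≈ 1515.167; standard quotas: Brisco 1.383, Arden 5.357, Farrow 4.367, Dorne 7.288, Eskel 3.067, Harke 9.165, Carrow 8.712, Galen 2.660.
Rounding down gives 1, 5, 4, 7, 3, 9, 8, 2 = 39 seats, so the divisor must be adjusted.
With modified divisor 1370: modified quotas Brisco 1.530, Arden 5.925, Farrow 4.830, Dorne 8.061, Eskel 3.392, Harke 10.136, Carrow 9.635, Galen 2.942.
Rounding down: Brisco 1, Arden 5, Farrow 4, Dorne 8, Eskel 3, Harke 10, Carrow 9, Galen 2 (total 42).
Arden receives 5.

5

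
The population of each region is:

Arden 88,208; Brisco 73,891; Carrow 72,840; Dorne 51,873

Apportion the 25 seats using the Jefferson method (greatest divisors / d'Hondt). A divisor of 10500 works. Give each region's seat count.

Arden 8, Brisco 7, Carrow 6, Dorne 4

With modified divisor 10500: modified quotas Arden 8.401, Brisco 7.037, Carrow 6.937, Dorne 4.940.
Rounding down: Arden 8, Brisco 7, Carrow 6, Dorne 4 (total 25).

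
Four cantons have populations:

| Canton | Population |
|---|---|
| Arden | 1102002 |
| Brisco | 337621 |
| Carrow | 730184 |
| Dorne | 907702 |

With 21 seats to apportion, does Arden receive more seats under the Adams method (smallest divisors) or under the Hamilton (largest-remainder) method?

Hamilton

Adams: Arden 7, Brisco 3, Carrow 5, Dorne 6.
Hamilton: Arden 8, Brisco 2, Carrow 5, Dorne 6.
Arden gets 7 under Adams and 8 under Hamilton.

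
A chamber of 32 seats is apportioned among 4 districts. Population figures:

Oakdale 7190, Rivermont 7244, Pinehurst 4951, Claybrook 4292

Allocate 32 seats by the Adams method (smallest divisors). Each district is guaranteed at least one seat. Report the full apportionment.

Standard divisor 23677/32 ≈ 739.906; standard quotas: Oakdale 9.717, Rivermont 9.790, Pinehurst 6.691, Claybrook 5.801.
Rounding up gives 10, 10, 7, 6 = 33 seats, so the divisor must be adjusted.
With modified divisor 802: modified quotas Oakdale 8.965, Rivermont 9.032, Pinehurst 6.173, Claybrook 5.352.
Rounding up: Oakdale 9, Rivermont 10, Pinehurst 7, Claybrook 6 (total 32).

Oakdale: 9; Rivermont: 10; Pinehurst: 7; Claybrook: 6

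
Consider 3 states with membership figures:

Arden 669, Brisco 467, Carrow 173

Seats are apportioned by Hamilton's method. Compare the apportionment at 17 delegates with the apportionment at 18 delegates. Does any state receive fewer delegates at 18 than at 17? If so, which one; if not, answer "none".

At 17 seats: Arden 9, Brisco 6, Carrow 2.
At 18 seats: Arden 9, Brisco 7, Carrow 2.
No state's allocation decreased.

none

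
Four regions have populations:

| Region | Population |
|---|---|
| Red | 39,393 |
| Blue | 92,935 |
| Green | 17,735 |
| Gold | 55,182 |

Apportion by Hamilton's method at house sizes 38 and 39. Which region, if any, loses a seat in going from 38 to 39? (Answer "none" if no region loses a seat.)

At 38 seats: Red 8, Blue 17, Green 3, Gold 10.
At 39 seats: Red 7, Blue 18, Green 3, Gold 11.
Red drops from 8 to 7.

Red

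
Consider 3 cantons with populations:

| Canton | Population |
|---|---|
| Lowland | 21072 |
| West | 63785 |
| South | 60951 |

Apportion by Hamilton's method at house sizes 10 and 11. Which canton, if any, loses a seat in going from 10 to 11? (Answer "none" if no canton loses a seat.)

Lowland

At 10 seats: Lowland 2, West 4, South 4.
At 11 seats: Lowland 1, West 5, South 5.
Lowland drops from 2 to 1.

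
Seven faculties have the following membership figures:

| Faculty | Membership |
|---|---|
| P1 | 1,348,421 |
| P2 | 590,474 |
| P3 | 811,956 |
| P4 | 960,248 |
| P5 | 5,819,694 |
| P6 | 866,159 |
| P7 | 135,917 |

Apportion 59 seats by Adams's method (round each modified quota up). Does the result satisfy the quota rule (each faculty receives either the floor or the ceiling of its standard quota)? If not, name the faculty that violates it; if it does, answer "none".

Standard quotas: P1 7.553, P2 3.308, P3 4.548, P4 5.379, P5 32.599, P6 4.852, P7 0.761.
Adams allocation: P1 8, P2 4, P3 5, P4 5, P5 31, P6 5, P7 1.
P5 has quota 32.599 (lower 32, upper 33) but receives 31 — outside the quota interval.

P5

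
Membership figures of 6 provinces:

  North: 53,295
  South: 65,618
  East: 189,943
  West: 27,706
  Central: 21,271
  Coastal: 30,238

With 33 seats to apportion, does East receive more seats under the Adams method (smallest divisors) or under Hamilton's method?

Adams: North 5, South 5, East 15, West 3, Central 2, Coastal 3.
Hamilton: North 4, South 6, East 16, West 2, Central 2, Coastal 3.
East gets 15 under Adams and 16 under Hamilton.

Hamilton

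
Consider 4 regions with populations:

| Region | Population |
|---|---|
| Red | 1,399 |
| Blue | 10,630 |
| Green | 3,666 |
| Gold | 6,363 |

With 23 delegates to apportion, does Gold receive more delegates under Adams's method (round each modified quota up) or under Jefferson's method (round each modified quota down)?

Adams: Red 2, Blue 11, Green 4, Gold 6.
Jefferson: Red 1, Blue 11, Green 4, Gold 7.
Gold gets 6 under Adams and 7 under Jefferson.

Jefferson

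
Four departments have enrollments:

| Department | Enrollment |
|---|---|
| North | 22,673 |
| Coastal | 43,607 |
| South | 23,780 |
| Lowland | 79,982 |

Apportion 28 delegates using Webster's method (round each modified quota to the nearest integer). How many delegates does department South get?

4

Standard divisor 170042/28 ≈ 6072.929; standard quotas: North 3.733, Coastal 7.181, South 3.916, Lowland 13.170.
Rounding to the nearest integer gives North 4, Coastal 7, South 4, Lowland 13 — total 28, matching the house size, so no adjustment is needed.
South receives 4.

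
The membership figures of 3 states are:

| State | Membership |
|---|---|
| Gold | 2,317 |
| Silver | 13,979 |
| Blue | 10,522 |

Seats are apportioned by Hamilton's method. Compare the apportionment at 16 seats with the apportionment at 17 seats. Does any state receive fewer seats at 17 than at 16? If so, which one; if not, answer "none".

At 16 seats: Gold 2, Silver 8, Blue 6.
At 17 seats: Gold 1, Silver 9, Blue 7.
Gold drops from 2 to 1.

Gold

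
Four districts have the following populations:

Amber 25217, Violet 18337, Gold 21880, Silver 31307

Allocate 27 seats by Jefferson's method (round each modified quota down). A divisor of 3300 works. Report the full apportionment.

With modified divisor 3300: modified quotas Amber 7.642, Violet 5.557, Gold 6.630, Silver 9.487.
Rounding down: Amber 7, Violet 5, Gold 6, Silver 9 (total 27).

Amber 7; Violet 5; Gold 6; Silver 9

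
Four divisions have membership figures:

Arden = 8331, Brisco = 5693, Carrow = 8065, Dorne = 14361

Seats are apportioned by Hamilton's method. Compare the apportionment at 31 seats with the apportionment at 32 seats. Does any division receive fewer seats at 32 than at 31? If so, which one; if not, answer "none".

none

At 31 seats: Arden 7, Brisco 5, Carrow 7, Dorne 12.
At 32 seats: Arden 7, Brisco 5, Carrow 7, Dorne 13.
No division's allocation decreased.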